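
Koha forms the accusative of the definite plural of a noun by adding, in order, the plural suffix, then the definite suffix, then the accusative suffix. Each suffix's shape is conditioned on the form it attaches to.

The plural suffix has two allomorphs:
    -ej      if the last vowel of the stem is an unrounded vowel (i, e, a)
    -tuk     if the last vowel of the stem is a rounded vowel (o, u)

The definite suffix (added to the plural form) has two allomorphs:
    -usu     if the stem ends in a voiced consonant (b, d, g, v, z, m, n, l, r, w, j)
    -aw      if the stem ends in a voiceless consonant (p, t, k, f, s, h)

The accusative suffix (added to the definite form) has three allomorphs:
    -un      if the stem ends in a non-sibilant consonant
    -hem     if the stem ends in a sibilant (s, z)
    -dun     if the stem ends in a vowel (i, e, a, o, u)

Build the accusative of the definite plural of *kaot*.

kaottukawun

*kaot* — last vowel /o/ (a rounded vowel) → -tuk → *kaottuk*.
Since the final consonant of the plural form *kaottuk* is /k/ (voiceless), it takes -aw, giving *kaottukaw*.
Since the final sound of the definite form *kaottukaw* is /w/ (a non-sibilant consonant), it takes -un, giving *kaottukawun*.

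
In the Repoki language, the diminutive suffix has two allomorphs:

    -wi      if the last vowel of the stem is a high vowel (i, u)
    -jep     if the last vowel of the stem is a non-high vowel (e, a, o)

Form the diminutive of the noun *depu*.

depuwi

Since the last vowel of *depu* is /u/ (a high vowel), it takes -wi, giving *depuwi*.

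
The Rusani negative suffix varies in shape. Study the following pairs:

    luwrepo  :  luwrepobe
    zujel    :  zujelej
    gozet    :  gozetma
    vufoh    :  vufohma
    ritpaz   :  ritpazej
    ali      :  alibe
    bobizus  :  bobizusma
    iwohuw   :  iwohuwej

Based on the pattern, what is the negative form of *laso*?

Looking at the final sound of each stem: -ma when the stem ends in a voiceless consonant (*gozet*, *vufoh*, *bobizus*); -ej when the stem ends in a voiced consonant (*zujel*, *ritpaz*, *iwohuw*); -be when the stem ends in a vowel (*luwrepo*, *ali*).
*laso*: final sound = /o/, a vowel → -be → *lasobe*.

lasobe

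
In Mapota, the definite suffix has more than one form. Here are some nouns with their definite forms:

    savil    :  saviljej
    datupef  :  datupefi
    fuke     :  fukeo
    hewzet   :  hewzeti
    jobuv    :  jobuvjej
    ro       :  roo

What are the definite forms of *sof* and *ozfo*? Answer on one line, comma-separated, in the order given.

sofi, ozfoo

The suffix is conditioned by the final sound: -i when the stem ends in a voiceless consonant (*datupef*, *hewzet*); -jej when the stem ends in a voiced consonant (*savil*, *jobuv*); -o when the stem ends in a vowel (*fuke*, *ro*).
*sof* — final sound /f/ (a voiceless consonant) → -i → *sofi*.
The final sound of *ozfo* is /o/, which is a vowel, so the suffix is -o, giving *ozfoo*.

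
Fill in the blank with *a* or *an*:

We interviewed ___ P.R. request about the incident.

The indefinite article is chosen by the initial *sound* of the following word, not its spelling.
The initialism *P.R.* is read letter by letter; the first letter, P, is pronounced /piː/, which begins with a consonant sound.
So the article is *a*: We interviewed a P.R. request about the incident.

a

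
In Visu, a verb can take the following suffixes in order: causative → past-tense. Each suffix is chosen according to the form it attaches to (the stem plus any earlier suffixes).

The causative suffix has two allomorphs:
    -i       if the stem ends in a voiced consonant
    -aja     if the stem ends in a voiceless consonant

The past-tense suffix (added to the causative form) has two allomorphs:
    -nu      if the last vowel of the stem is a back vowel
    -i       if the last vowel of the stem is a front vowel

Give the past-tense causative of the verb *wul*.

The final consonant of *wul* is /l/, which is voiced, so the causative suffix is -i, giving *wuli*.
Since the last vowel of the causative form *wuli* is /i/ (a front vowel), it takes -i, giving *wulii*.

wulii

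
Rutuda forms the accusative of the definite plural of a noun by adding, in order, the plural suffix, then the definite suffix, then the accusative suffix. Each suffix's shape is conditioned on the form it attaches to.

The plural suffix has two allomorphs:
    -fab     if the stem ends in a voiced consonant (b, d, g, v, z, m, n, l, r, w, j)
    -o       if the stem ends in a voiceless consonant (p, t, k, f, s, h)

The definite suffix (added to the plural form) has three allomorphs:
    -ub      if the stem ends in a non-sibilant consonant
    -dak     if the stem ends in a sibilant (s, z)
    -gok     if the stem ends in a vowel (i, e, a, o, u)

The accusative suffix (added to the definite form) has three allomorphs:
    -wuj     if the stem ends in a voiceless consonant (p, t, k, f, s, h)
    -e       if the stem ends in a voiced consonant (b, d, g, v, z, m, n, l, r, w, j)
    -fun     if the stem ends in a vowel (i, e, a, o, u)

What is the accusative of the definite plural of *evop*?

Since the final consonant of *evop* is /p/ (voiceless), it takes -o, giving *evopo*.
The plural form *evopo*: final sound = /o/, a vowel → -gok → *evopogok*.
The definite form *evopogok*: final sound = /k/, a voiceless consonant → -wuj → *evopogokwuj*.

evopogokwuj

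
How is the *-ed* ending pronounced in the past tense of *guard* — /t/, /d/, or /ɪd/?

The stem *guard* ends in /t/ or /d/.
The -ed suffix is realized as /ɪd/ after /t, d/; as /t/ after other voiceless consonants; and as /d/ after other voiced sounds.
So -ed on *guard* is pronounced /ɪd/.

/ɪd/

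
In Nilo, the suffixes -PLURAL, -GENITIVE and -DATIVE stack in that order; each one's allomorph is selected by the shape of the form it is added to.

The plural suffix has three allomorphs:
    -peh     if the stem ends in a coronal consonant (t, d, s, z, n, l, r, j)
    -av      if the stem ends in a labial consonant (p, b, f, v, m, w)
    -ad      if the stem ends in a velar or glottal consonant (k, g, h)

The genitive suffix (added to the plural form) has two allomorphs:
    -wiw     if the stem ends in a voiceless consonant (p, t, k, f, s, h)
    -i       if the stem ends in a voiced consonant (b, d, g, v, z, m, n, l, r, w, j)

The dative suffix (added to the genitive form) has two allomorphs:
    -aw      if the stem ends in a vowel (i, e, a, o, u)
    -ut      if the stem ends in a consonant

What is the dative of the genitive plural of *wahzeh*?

The final consonant of *wahzeh* is /h/, which is velar/glottal, so the plural suffix is -ad, giving *wahzehad*.
The plural form *wahzehad* — final consonant /d/ (voiced) → -i → *wahzehadi*.
Since the final sound of the genitive form *wahzehadi* is /i/ (a vowel), it takes -aw, giving *wahzehadiaw*.

wahzehadiaw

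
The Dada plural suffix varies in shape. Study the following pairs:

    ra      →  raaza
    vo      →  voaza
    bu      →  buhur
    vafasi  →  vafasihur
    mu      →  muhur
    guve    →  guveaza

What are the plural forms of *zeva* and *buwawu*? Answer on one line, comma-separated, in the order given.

zevaaza, buwawuhur

The pattern is height harmony: -hur when the last vowel of the stem is a high vowel (*bu*, *vafasi*, *mu*); -aza when the last vowel of the stem is a non-high vowel (*ra*, *vo*, *guve*).
The last vowel of *zeva* is /a/, which is a non-high vowel, so the suffix is -aza, giving *zevaaza*.
*buwawu*: last vowel = /u/, a high vowel → -hur → *buwawuhur*.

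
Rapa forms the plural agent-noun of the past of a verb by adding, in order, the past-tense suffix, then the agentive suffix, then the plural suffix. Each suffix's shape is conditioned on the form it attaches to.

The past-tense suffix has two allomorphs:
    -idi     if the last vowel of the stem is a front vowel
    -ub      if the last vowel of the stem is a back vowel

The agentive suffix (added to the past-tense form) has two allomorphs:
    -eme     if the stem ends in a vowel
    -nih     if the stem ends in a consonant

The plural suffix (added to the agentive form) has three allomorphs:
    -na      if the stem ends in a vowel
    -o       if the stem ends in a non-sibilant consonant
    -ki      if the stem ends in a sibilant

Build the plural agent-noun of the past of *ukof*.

*ukof* — last vowel /o/ (a back vowel) → -ub → *ukofub*.
The past-tense form *ukofub* — final sound /b/ (a consonant) → -nih → *ukofubnih*.
The agentive form *ukofubnih*: final sound = /h/, a non-sibilant consonant → -o → *ukofubniho*.

ukofubniho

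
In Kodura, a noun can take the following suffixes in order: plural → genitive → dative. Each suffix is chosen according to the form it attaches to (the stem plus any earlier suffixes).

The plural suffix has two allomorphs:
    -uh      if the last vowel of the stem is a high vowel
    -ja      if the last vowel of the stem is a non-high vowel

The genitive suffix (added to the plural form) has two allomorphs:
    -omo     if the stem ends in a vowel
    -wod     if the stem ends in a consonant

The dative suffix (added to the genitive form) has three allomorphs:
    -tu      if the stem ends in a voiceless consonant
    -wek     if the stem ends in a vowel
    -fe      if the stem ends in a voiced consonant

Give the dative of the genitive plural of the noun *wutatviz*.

*wutatviz*: last vowel = /i/, a high vowel → -uh → *wutatvizuh*.
Since the final sound of the plural form *wutatvizuh* is /h/ (a consonant), it takes -wod, giving *wutatvizuhwod*.
The genitive form *wutatvizuhwod*: final sound = /d/, a voiced consonant → -fe → *wutatvizuhwodfe*.

wutatvizuhwodfe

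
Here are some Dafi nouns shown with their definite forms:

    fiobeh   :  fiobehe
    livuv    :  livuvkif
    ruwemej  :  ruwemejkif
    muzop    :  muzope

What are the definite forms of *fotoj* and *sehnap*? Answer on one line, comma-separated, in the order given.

The alternation tracks the final consonant of the stem — -e when the stem ends in a voiceless consonant (*fiobeh*, *muzop*); -kif when the stem ends in a voiced consonant (*livuv*, *ruwemej*).
*fotoj*: final consonant = /j/, voiced → -kif → *fotojkif*.
The final consonant of *sehnap* is /p/, which is voiceless, so the suffix is -e, giving *sehnape*.

fotojkif, sehnape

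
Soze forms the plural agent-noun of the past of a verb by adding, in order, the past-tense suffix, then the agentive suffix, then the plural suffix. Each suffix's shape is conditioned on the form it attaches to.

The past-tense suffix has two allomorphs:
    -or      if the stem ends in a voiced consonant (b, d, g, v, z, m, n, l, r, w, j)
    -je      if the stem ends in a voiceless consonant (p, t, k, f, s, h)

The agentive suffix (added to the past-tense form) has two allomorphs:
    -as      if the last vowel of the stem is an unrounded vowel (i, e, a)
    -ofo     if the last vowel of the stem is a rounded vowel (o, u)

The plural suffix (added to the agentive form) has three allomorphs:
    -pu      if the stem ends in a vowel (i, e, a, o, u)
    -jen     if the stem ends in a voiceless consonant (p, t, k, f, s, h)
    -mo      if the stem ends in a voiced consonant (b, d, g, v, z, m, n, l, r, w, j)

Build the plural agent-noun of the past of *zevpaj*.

*zevpaj* — final consonant /j/ (voiced) → -or → *zevpajor*.
The past-tense form *zevpajor*: last vowel = /o/, a rounded vowel → -ofo → *zevpajorofo*.
The final sound of the agentive form *zevpajorofo* is /o/, which is a vowel, so the plural suffix is -pu, giving *zevpajorofopu*.

zevpajorofopu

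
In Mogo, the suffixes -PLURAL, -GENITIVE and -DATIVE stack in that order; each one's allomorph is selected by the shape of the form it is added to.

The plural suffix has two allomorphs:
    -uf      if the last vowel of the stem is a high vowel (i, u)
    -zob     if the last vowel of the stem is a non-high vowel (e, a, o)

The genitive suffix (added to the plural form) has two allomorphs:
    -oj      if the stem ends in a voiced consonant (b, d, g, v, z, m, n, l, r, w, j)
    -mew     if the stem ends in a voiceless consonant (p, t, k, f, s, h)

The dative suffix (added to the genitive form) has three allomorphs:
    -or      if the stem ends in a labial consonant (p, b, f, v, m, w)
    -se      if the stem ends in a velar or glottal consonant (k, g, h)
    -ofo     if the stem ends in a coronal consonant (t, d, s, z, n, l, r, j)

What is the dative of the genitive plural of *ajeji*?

ajejiufmewor

*ajeji* — last vowel /i/ (a high vowel) → -uf → *ajejiuf*.
Since the final consonant of the plural form *ajejiuf* is /f/ (voiceless), it takes -mew, giving *ajejiufmew*.
Since the final consonant of the genitive form *ajejiufmew* is /w/ (labial), it takes -or, giving *ajejiufmewor*.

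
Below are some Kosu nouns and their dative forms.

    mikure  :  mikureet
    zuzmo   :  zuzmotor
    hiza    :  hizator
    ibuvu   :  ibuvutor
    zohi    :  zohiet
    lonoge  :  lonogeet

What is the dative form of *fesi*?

fesiet

The alternation tracks the last vowel of the stem — -et when the last vowel of the stem is a front vowel (*mikure*, *zohi*, *lonoge*); -tor when the last vowel of the stem is a back vowel (*zuzmo*, *hiza*, *ibuvu*).
The last vowel of *fesi* is /i/, which is a front vowel, so the suffix is -et, giving *fesiet*.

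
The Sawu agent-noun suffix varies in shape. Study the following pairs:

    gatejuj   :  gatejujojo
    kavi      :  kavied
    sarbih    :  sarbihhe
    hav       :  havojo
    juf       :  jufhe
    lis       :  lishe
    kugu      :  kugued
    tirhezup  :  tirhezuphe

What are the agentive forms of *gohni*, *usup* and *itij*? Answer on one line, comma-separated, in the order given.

The suffix is conditioned by the final sound: -he when the stem ends in a voiceless consonant (*sarbih*, *juf*, *lis*, *tirhezup*); -ojo when the stem ends in a voiced consonant (*gatejuj*, *hav*); -ed when the stem ends in a vowel (*kavi*, *kugu*).
*gohni*: final sound = /i/, a vowel → -ed → *gohnied*.
*usup* — final sound /p/ (a voiceless consonant) → -he → *usuphe*.
The final sound of *itij* is /j/, which is a voiced consonant, so the suffix is -ojo, giving *itijojo*.

gohnied, usuphe, itijojo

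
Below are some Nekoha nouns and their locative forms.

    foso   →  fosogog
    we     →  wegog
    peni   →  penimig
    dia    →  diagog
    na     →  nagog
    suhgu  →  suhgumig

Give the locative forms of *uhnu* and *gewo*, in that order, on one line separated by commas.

The alternation tracks the last vowel of the stem — -mig when the last vowel of the stem is a high vowel (*peni*, *suhgu*); -gog when the last vowel of the stem is a non-high vowel (*foso*, *we*, *dia*, *na*).
*uhnu*: last vowel = /u/, a high vowel → -mig → *uhnumig*.
The last vowel of *gewo* is /o/, which is a non-high vowel, so the suffix is -gog, giving *gewogog*.

uhnumig, gewogog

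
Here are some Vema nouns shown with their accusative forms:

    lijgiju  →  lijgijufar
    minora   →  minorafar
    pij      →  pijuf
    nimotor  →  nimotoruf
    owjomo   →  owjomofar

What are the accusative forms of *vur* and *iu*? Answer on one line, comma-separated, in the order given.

Looking at the final sound of each stem: -uf when the stem ends in a consonant (*pij*, *nimotor*); -far when the stem ends in a vowel (*lijgiju*, *minora*, *owjomo*).
Since the final sound of *vur* is /r/ (a consonant), it takes -uf, giving *vuruf*.
Since the final sound of *iu* is /u/ (a vowel), it takes -far, giving *iufar*.

vuruf, iufar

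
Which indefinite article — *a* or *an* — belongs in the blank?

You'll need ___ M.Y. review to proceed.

an

The indefinite article is chosen by the initial *sound* of the following word, not its spelling.
The initialism *M.Y.* is read letter by letter; the first letter, M, is pronounced /ɛm/, which begins with a vowel sound.
So the article is *an*: You'll need an M.Y. review to proceed.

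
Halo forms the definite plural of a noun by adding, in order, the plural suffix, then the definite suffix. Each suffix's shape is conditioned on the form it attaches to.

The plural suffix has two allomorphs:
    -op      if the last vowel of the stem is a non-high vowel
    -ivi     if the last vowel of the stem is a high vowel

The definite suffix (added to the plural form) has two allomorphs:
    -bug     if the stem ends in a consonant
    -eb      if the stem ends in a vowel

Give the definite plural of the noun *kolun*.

kolunivieb

*kolun* — last vowel /u/ (a high vowel) → -ivi → *kolunivi*.
The plural form *kolunivi* — final sound /i/ (a vowel) → -eb → *kolunivieb*.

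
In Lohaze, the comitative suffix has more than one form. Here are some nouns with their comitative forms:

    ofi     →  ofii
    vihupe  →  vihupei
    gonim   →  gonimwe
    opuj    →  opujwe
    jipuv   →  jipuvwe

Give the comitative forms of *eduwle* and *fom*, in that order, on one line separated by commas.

eduwlei, fomwe

Looking at the final sound of each stem: -we when the stem ends in a consonant (*gonim*, *opuj*, *jipuv*); -i when the stem ends in a vowel (*ofi*, *vihupe*).
*eduwle*: final sound = /e/, a vowel → -i → *eduwlei*.
Since the final sound of *fom* is /m/ (a consonant), it takes -we, giving *fomwe*.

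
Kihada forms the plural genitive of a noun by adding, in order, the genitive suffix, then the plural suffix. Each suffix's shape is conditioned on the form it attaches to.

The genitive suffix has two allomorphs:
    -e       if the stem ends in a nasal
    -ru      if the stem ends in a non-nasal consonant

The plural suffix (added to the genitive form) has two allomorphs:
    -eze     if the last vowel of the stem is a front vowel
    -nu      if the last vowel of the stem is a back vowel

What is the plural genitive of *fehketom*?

fehketomeeze

*fehketom* — final consonant /m/ (a nasal) → -e → *fehketome*.
The genitive form *fehketome* — last vowel /e/ (a front vowel) → -eze → *fehketomeeze*.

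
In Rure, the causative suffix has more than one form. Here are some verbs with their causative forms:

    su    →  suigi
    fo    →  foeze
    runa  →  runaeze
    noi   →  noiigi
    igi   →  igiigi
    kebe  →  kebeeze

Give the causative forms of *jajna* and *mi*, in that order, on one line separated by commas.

jajnaeze, miigi

The alternation tracks the last vowel of the stem — -igi when the last vowel of the stem is a high vowel (*su*, *noi*, *igi*); -eze when the last vowel of the stem is a non-high vowel (*fo*, *runa*, *kebe*).
The last vowel of *jajna* is /a/, which is a non-high vowel, so the suffix is -eze, giving *jajnaeze*.
The last vowel of *mi* is /i/, which is a high vowel, so the suffix is -igi, giving *miigi*.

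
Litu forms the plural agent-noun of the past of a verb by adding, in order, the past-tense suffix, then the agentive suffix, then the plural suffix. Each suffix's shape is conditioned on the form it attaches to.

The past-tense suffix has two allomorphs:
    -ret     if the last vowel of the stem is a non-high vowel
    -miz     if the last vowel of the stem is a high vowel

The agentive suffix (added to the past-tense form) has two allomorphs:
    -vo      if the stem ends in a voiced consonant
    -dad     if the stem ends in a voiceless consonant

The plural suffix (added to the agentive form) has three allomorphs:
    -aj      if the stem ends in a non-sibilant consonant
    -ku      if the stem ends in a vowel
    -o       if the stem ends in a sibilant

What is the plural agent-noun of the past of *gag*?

gagretdadaj

Since the last vowel of *gag* is /a/ (a non-high vowel), it takes -ret, giving *gagret*.
The final consonant of the past-tense form *gagret* is /t/, which is voiceless, so the agentive suffix is -dad, giving *gagretdad*.
Since the final sound of the agentive form *gagretdad* is /d/ (a non-sibilant consonant), it takes -aj, giving *gagretdadaj*.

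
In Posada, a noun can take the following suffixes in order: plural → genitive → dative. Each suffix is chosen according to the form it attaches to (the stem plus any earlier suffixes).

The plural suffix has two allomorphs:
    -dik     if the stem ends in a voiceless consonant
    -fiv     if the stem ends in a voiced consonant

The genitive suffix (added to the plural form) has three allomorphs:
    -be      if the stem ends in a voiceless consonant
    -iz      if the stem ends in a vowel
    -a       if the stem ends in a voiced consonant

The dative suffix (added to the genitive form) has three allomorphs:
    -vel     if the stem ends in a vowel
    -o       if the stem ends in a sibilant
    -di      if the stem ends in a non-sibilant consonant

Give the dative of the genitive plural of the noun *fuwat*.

fuwatdikbevel

The final consonant of *fuwat* is /t/, which is voiceless, so the plural suffix is -dik, giving *fuwatdik*.
The final sound of the plural form *fuwatdik* is /k/, which is a voiceless consonant, so the genitive suffix is -be, giving *fuwatdikbe*.
The final sound of the genitive form *fuwatdikbe* is /e/, which is a vowel, so the dative suffix is -vel, giving *fuwatdikbevel*.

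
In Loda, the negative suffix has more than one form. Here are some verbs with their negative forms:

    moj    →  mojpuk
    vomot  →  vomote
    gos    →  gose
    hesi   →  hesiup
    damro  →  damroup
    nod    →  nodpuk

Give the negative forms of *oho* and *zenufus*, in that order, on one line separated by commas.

ohoup, zenufuse

The pattern is voicing of the final sound: -e when the stem ends in a voiceless consonant (*vomot*, *gos*); -puk when the stem ends in a voiced consonant (*moj*, *nod*); -up when the stem ends in a vowel (*hesi*, *damro*).
The final sound of *oho* is /o/, which is a vowel, so the suffix is -up, giving *ohoup*.
Since the final sound of *zenufus* is /s/ (a voiceless consonant), it takes -e, giving *zenufuse*.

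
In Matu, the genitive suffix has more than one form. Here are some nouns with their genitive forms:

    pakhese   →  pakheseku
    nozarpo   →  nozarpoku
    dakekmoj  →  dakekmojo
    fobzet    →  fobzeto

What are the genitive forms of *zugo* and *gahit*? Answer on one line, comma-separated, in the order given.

zugoku, gahito

Looking at the final sound of each stem: -o when the stem ends in a consonant (*dakekmoj*, *fobzet*); -ku when the stem ends in a vowel (*pakhese*, *nozarpo*).
The final sound of *zugo* is /o/, which is a vowel, so the suffix is -ku, giving *zugoku*.
The final sound of *gahit* is /t/, which is a consonant, so the suffix is -o, giving *gahito*.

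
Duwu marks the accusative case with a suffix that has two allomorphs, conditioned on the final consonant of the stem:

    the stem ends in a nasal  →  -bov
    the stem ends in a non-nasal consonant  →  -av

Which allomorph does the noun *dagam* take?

The final consonant of *dagam* is /m/, which is a nasal, so the suffix is -bov.

-bov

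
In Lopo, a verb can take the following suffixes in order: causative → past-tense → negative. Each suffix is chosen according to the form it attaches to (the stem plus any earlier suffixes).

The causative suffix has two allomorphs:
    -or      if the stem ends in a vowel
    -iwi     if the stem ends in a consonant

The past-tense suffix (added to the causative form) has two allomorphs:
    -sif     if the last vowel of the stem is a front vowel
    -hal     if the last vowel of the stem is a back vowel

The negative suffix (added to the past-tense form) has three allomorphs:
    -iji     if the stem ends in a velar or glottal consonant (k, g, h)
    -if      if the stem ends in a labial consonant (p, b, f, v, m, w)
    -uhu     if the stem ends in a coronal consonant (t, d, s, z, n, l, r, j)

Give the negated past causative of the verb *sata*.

Since the final sound of *sata* is /a/ (a vowel), it takes -or, giving *sataor*.
The last vowel of the causative form *sataor* is /o/, which is a back vowel, so the past-tense suffix is -hal, giving *sataorhal*.
The final consonant of the past-tense form *sataorhal* is /l/, which is coronal, so the negative suffix is -uhu, giving *sataorhaluhu*.

sataorhaluhu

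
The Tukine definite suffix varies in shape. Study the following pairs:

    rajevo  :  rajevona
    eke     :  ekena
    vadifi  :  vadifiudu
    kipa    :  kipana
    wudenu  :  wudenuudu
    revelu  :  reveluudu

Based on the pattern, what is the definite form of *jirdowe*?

The alternation tracks the last vowel of the stem — -udu when the last vowel of the stem is a high vowel (*vadifi*, *wudenu*, *revelu*); -na when the last vowel of the stem is a non-high vowel (*rajevo*, *eke*, *kipa*).
*jirdowe*: last vowel = /e/, a non-high vowel → -na → *jirdowena*.

jirdowena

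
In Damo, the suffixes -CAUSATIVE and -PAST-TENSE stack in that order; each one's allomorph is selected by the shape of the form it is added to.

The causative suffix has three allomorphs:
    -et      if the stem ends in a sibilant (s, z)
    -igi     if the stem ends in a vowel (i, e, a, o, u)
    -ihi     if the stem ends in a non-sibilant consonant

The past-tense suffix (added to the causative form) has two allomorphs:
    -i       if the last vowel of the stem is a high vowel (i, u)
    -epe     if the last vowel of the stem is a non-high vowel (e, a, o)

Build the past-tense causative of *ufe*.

ufeigii

*ufe*: final sound = /e/, a vowel → -igi → *ufeigi*.
The causative form *ufeigi* — last vowel /i/ (a high vowel) → -i → *ufeigii*.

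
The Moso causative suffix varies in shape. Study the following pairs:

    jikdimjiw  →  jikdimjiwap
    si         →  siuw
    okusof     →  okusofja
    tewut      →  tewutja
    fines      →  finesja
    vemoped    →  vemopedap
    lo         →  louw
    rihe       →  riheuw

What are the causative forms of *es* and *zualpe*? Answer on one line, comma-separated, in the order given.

esja, zualpeuw

The pattern is voicing of the final sound: -ja when the stem ends in a voiceless consonant (*okusof*, *tewut*, *fines*); -ap when the stem ends in a voiced consonant (*jikdimjiw*, *vemoped*); -uw when the stem ends in a vowel (*si*, *lo*, *rihe*).
The final sound of *es* is /s/, which is a voiceless consonant, so the suffix is -ja, giving *esja*.
Since the final sound of *zualpe* is /e/ (a vowel), it takes -uw, giving *zualpeuw*.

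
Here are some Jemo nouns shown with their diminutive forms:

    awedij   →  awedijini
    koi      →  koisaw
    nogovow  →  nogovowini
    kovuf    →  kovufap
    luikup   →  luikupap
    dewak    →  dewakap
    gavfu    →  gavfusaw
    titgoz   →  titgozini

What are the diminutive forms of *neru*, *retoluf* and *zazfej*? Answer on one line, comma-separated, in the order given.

Looking at the final sound of each stem: -ap when the stem ends in a voiceless consonant (*kovuf*, *luikup*, *dewak*); -ini when the stem ends in a voiced consonant (*awedij*, *nogovow*, *titgoz*); -saw when the stem ends in a vowel (*koi*, *gavfu*).
Since the final sound of *neru* is /u/ (a vowel), it takes -saw, giving *nerusaw*.
Since the final sound of *retoluf* is /f/ (a voiceless consonant), it takes -ap, giving *retolufap*.
*zazfej*: final sound = /j/, a voiced consonant → -ini → *zazfejini*.

nerusaw, retolufap, zazfejini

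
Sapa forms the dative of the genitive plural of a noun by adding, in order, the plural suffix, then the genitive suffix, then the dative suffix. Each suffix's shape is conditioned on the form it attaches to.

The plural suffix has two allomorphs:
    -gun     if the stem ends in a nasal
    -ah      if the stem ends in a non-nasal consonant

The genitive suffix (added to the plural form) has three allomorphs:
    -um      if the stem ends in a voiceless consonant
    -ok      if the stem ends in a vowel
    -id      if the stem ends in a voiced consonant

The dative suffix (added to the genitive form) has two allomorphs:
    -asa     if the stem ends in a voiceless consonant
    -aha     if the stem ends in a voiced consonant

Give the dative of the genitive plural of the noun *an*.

angunidaha

*an* — final consonant /n/ (a nasal) → -gun → *angun*.
The plural form *angun*: final sound = /n/, a voiced consonant → -id → *angunid*.
The genitive form *angunid*: final consonant = /d/, voiced → -aha → *angunidaha*.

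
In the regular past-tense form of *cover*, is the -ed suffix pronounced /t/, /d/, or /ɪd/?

The stem *cover* ends in a voiced sound other than /d/.
The -ed suffix is realized as /ɪd/ after /t, d/; as /t/ after other voiceless consonants; and as /d/ after other voiced sounds.
So -ed on *cover* is pronounced /d/.

/d/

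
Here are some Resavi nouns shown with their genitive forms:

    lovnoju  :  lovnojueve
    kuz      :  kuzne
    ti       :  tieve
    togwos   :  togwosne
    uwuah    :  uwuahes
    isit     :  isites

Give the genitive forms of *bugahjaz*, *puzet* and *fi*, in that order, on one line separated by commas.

Looking at the final sound of each stem: -ne when the stem ends in a sibilant (*kuz*, *togwos*); -es when the stem ends in a non-sibilant consonant (*uwuah*, *isit*); -eve when the stem ends in a vowel (*lovnoju*, *ti*).
The final sound of *bugahjaz* is /z/, which is a sibilant, so the suffix is -ne, giving *bugahjazne*.
Since the final sound of *puzet* is /t/ (a non-sibilant consonant), it takes -es, giving *puzetes*.
The final sound of *fi* is /i/, which is a vowel, so the suffix is -eve, giving *fieve*.

bugahjazne, puzetes, fieve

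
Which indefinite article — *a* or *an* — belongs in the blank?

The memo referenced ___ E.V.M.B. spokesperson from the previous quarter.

The indefinite article is chosen by the initial *sound* of the following word, not its spelling.
The initialism *E.V.M.B.* is read letter by letter; the first letter, E, is pronounced /iː/, which begins with a vowel sound.
So the article is *an*: The memo referenced an E.V.M.B. spokesperson from the previous quarter.

an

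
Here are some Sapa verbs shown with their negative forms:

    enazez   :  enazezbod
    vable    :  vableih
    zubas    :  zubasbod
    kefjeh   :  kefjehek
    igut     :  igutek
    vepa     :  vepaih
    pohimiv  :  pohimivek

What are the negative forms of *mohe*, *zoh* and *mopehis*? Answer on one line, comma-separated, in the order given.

The pattern is sibilance of the final sound: -bod when the stem ends in a sibilant (*enazez*, *zubas*); -ek when the stem ends in a non-sibilant consonant (*kefjeh*, *igut*, *pohimiv*); -ih when the stem ends in a vowel (*vable*, *vepa*).
*mohe* — final sound /e/ (a vowel) → -ih → *moheih*.
*zoh* — final sound /h/ (a non-sibilant consonant) → -ek → *zohek*.
*mopehis* — final sound /s/ (a sibilant) → -bod → *mopehisbod*.

moheih, zohek, mopehisbod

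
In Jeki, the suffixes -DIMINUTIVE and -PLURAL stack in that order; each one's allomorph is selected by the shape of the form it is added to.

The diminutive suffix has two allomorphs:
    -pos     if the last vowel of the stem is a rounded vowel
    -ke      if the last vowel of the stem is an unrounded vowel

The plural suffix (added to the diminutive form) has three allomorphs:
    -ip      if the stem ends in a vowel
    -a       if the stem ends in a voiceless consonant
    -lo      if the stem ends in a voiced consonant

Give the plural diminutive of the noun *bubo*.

buboposa

*bubo*: last vowel = /o/, a rounded vowel → -pos → *bubopos*.
Since the final sound of the diminutive form *bubopos* is /s/ (a voiceless consonant), it takes -a, giving *buboposa*.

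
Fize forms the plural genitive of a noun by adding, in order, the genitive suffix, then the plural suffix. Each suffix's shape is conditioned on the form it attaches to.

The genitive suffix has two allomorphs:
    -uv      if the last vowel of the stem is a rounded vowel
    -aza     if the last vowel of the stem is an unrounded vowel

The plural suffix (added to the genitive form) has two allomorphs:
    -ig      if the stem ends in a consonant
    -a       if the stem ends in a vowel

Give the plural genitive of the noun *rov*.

rovuvig

The last vowel of *rov* is /o/, which is a rounded vowel, so the genitive suffix is -uv, giving *rovuv*.
The genitive form *rovuv* — final sound /v/ (a consonant) → -ig → *rovuvig*.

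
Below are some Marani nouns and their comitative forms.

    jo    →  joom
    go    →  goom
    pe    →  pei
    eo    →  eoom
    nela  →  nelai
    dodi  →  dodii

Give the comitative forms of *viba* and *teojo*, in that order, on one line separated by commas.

vibai, teojoom

The alternation tracks the last vowel of the stem — -om when the last vowel of the stem is a rounded vowel (*jo*, *go*, *eo*); -i when the last vowel of the stem is an unrounded vowel (*pe*, *nela*, *dodi*).
*viba*: last vowel = /a/, an unrounded vowel → -i → *vibai*.
*teojo*: last vowel = /o/, a rounded vowel → -om → *teojoom*.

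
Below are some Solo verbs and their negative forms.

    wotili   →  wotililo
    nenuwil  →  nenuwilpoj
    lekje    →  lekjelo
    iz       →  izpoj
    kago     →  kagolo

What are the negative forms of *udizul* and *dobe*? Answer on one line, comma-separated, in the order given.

udizulpoj, dobelo

Looking at the final sound of each stem: -poj when the stem ends in a consonant (*nenuwil*, *iz*); -lo when the stem ends in a vowel (*wotili*, *lekje*, *kago*).
*udizul* — final sound /l/ (a consonant) → -poj → *udizulpoj*.
The final sound of *dobe* is /e/, which is a vowel, so the suffix is -lo, giving *dobelo*.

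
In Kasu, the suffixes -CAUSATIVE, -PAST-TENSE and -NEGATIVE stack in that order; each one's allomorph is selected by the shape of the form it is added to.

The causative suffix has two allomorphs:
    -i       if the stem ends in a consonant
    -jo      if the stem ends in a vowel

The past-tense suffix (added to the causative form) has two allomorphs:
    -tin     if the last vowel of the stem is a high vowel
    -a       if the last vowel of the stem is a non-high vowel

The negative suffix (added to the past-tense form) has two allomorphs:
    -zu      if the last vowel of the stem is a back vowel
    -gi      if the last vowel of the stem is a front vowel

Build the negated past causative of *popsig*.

popsigitingi

Since the final sound of *popsig* is /g/ (a consonant), it takes -i, giving *popsigi*.
Since the last vowel of the causative form *popsigi* is /i/ (a high vowel), it takes -tin, giving *popsigitin*.
The past-tense form *popsigitin*: last vowel = /i/, a front vowel → -gi → *popsigitingi*.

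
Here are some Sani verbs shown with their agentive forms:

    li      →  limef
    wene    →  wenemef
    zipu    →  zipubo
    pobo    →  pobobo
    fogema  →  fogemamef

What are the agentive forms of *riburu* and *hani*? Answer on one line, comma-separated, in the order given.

The pattern is rounding harmony: -bo when the last vowel of the stem is a rounded vowel (*zipu*, *pobo*); -mef when the last vowel of the stem is an unrounded vowel (*li*, *wene*, *fogema*).
Since the last vowel of *riburu* is /u/ (a rounded vowel), it takes -bo, giving *riburubo*.
The last vowel of *hani* is /i/, which is an unrounded vowel, so the suffix is -mef, giving *hanimef*.

riburubo, hanimef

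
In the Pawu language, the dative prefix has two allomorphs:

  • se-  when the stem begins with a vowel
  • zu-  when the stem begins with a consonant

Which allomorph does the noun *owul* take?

se-

The first sound of *owul* is /o/, which is a vowel, so the prefix is se-.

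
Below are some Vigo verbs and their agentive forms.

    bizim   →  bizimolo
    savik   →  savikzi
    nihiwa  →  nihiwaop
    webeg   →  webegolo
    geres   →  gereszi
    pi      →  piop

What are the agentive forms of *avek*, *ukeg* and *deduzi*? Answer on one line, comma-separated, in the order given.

The suffix is conditioned by the final sound: -zi when the stem ends in a voiceless consonant (*savik*, *geres*); -olo when the stem ends in a voiced consonant (*bizim*, *webeg*); -op when the stem ends in a vowel (*nihiwa*, *pi*).
*avek*: final sound = /k/, a voiceless consonant → -zi → *avekzi*.
*ukeg* — final sound /g/ (a voiced consonant) → -olo → *ukegolo*.
*deduzi*: final sound = /i/, a vowel → -op → *deduziop*.

avekzi, ukegolo, deduziop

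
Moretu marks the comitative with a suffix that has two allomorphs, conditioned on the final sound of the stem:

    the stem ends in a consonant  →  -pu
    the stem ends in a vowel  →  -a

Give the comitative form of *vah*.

Since the final sound of *vah* is /h/ (a consonant), it takes -pu, giving *vahpu*.

vahpu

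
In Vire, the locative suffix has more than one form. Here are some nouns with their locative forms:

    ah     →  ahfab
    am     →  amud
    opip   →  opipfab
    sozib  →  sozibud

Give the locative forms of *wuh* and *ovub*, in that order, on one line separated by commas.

Looking at the final consonant of each stem: -fab when the stem ends in a voiceless consonant (*ah*, *opip*); -ud when the stem ends in a voiced consonant (*am*, *sozib*).
Since the final consonant of *wuh* is /h/ (voiceless), it takes -fab, giving *wuhfab*.
The final consonant of *ovub* is /b/, which is voiced, so the suffix is -ud, giving *ovubud*.

wuhfab, ovubud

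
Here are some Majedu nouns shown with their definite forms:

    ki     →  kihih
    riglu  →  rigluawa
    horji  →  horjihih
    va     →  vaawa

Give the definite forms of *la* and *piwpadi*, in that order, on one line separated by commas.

laawa, piwpadihih

The pattern is front/back vowel harmony: -hih when the last vowel of the stem is a front vowel (*ki*, *horji*); -awa when the last vowel of the stem is a back vowel (*riglu*, *va*).
Since the last vowel of *la* is /a/ (a back vowel), it takes -awa, giving *laawa*.
*piwpadi* — last vowel /i/ (a front vowel) → -hih → *piwpadihih*.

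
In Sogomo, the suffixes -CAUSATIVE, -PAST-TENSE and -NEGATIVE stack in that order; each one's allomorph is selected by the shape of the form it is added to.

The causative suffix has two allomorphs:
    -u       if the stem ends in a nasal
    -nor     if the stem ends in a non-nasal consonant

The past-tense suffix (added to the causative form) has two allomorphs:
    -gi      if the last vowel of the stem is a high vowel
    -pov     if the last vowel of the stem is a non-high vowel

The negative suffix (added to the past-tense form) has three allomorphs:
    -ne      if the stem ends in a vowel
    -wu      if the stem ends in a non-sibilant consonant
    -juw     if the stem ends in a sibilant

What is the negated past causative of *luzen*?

Since the final consonant of *luzen* is /n/ (a nasal), it takes -u, giving *luzenu*.
The last vowel of the causative form *luzenu* is /u/, which is a high vowel, so the past-tense suffix is -gi, giving *luzenugi*.
The past-tense form *luzenugi* — final sound /i/ (a vowel) → -ne → *luzenugine*.

luzenugine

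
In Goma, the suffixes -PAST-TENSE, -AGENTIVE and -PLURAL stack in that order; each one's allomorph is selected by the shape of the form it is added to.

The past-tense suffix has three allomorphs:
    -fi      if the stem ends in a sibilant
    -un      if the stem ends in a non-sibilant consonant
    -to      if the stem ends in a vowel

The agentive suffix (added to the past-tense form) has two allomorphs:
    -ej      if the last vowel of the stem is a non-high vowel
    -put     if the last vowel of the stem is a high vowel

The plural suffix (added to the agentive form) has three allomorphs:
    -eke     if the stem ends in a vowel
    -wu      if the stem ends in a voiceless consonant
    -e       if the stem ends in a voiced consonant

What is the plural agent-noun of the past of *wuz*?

wuzfiputwu

*wuz* — final sound /z/ (a sibilant) → -fi → *wuzfi*.
Since the last vowel of the past-tense form *wuzfi* is /i/ (a high vowel), it takes -put, giving *wuzfiput*.
Since the final sound of the agentive form *wuzfiput* is /t/ (a voiceless consonant), it takes -wu, giving *wuzfiputwu*.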